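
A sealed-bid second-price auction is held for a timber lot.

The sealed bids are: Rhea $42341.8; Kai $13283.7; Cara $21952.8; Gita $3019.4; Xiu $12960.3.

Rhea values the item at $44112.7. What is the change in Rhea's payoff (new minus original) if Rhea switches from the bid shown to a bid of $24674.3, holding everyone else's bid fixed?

$0

The highest bid among the other bidders is $21952.8; Rhea's bid doesn't change that.
Original bid $42341.8: Rhea is highest, pays the top rival bid $21952.8; payoff $44112.7 − $21952.8 = $22159.9.
Alternative bid $24674.3: Rhea is highest, pays the top rival bid $21952.8; payoff $44112.7 − $21952.8 = $22159.9.
Change in payoff = $22159.9 − ($22159.9) = $0.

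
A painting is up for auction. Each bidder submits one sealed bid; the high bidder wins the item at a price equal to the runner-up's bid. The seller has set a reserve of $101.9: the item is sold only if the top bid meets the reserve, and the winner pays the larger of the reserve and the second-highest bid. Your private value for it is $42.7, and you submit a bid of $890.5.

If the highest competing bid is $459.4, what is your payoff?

−$416.7

Your bid $890.5 is the highest and exceeds the reserve.
Price = max(second-highest bid, reserve) = max($459.4, $101.9) = $459.4.
Payoff = $42.7 − $459.4 = −$416.7.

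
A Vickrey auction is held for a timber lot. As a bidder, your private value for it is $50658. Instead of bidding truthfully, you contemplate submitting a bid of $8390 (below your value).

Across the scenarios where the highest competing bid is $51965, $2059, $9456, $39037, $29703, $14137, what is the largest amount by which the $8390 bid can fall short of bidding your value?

$51965: same outcome either way → loss $0.
$2059: same outcome either way → loss $0.
$9456: truthful gives $41202, deviation gives $0 → loss $41202.
$39037: truthful gives $11621, deviation gives $0 → loss $11621.
$29703: truthful gives $20955, deviation gives $0 → loss $20955.
$14137: truthful gives $36521, deviation gives $0 → loss $36521.
Maximum loss: $41202.

$41202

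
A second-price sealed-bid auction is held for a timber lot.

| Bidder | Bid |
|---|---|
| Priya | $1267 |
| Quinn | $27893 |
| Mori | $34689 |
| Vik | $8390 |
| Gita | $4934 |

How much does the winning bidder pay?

Highest bid: Mori at $34689, so Mori wins.
Second-highest bid: Quinn at $27893 — that is the price the winner pays.

$27893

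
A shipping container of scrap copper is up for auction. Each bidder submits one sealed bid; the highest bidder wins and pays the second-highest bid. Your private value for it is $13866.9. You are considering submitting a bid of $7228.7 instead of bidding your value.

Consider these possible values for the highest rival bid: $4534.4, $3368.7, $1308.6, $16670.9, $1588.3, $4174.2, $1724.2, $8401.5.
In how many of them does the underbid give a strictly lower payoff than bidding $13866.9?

The deviation hurts exactly when the highest competing bid lies strictly between $7228.7 and $13866.9 — underbidding then forfeits a profitable win.
$4534.4: below both → same outcome either way.
$3368.7: below both → same outcome either way.
$1308.6: below both → same outcome either way.
$16670.9: above both → same outcome either way.
$1588.3: below both → same outcome either way.
$4174.2: below both → same outcome either way.
$1724.2: below both → same outcome either way.
$8401.5: inside the interval → strictly worse (loss $5465.4).
Count: 1.

1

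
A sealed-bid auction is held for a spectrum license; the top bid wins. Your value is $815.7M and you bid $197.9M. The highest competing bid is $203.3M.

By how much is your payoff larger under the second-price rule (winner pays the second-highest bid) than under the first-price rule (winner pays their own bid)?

$0M

Your bid $197.9M is below $203.3M, so you lose under either rule.
Payoff is $0M in both cases; difference = $0M.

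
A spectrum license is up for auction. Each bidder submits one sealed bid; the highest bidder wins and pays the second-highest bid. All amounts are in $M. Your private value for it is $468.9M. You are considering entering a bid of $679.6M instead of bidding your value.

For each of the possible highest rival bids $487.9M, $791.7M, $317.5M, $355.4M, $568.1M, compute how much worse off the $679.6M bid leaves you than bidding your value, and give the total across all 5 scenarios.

The deviation costs you only when the competing bid falls strictly between $468.9M and $679.6M; elsewhere both bids give the same outcome.
$487.9M: truthful payoff $0M, deviation payoff −$19M → loss $19M.
$791.7M: outcomes coincide → loss $0M.
$317.5M: outcomes coincide → loss $0M.
$355.4M: outcomes coincide → loss $0M.
$568.1M: truthful payoff $0M, deviation payoff −$99.2M → loss $99.2M.
Total loss = $19M + $99.2M = $118.2M.

$118.2M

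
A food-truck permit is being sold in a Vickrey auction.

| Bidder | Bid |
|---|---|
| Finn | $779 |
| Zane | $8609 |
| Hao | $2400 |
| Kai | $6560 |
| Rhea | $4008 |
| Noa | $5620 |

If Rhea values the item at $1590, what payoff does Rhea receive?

Highest bid: Zane at $8609, so Zane wins.
Second-highest bid: Kai at $6560 — that is the price the winner pays.
Rhea did not win, so Rhea pays nothing and receives nothing: payoff $0.

$0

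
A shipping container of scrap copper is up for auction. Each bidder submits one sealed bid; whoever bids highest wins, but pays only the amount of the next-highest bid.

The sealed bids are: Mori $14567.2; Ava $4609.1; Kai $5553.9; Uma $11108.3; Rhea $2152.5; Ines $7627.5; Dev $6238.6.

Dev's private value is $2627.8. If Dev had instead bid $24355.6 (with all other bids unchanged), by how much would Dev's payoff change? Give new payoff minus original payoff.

The highest bid among the other bidders is $14567.2; Dev's bid doesn't change that.
Original bid $6238.6: Dev is not highest (top rival bid is $14567.2); payoff $0.
Alternative bid $24355.6: Dev is highest, pays the top rival bid $14567.2; payoff $2627.8 − $14567.2 = −$11939.4.
Change in payoff = −$11939.4 − ($0) = −$11939.4.

−$11939.4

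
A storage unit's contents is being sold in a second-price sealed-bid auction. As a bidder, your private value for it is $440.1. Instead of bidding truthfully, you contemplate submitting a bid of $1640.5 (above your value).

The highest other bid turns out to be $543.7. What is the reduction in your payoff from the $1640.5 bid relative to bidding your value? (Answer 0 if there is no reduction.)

Bidding your value $440.1: you lose (since $440.1 < $543.7). Payoff $0.
Bidding $1640.5: you win and pay $543.7. Payoff $440.1 − $543.7 = −$103.6.
The competing bid $543.7 lies between your value and your inflated bid, so overbidding wins an item priced above your value.
Loss from deviating = $0 − (−$103.6) = $103.6.

$103.6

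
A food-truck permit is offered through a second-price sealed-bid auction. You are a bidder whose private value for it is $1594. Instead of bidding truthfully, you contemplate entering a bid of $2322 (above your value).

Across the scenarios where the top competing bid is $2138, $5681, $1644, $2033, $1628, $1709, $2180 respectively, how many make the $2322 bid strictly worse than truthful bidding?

The deviation hurts exactly when the highest competing bid lies strictly between $1594 and $2322 — overbidding then wins at a price above your value.
$2138: inside the interval → strictly worse (loss $544).
$5681: above both → same outcome either way.
$1644: inside the interval → strictly worse (loss $50).
$2033: inside the interval → strictly worse (loss $439).
$1628: inside the interval → strictly worse (loss $34).
$1709: inside the interval → strictly worse (loss $115).
$2180: inside the interval → strictly worse (loss $586).
Count: 6.

6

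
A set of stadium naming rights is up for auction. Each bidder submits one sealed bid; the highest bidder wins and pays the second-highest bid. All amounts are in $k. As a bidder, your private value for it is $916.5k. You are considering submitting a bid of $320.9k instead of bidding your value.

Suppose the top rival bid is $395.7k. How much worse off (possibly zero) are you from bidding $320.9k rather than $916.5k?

$520.8k

Bidding your value $916.5k: you win (since $916.5k > $395.7k) and pay $395.7k. Payoff $520.8k.
Bidding $320.9k: you lose. Payoff $0k.
The competing bid $395.7k lies between your shaded bid and your value, so underbidding forfeits an item you could have won at a profitable price.
Loss from deviating = $520.8k − ($0k) = $520.8k.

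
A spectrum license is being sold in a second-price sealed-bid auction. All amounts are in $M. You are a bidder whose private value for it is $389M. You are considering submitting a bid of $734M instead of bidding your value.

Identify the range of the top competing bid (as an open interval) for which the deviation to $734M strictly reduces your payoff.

($389M, $734M)

If the competing bid is below $389M, both bids win at the same price — no difference.
If it is above $734M, both bids lose — no difference.
If it lies strictly between $389M and $734M, bidding your value loses (payoff 0) while bidding $734M wins at a price above your value (payoff negative).
So the deviation strictly hurts on the open interval ($389M, $734M).
Because the price is fixed by the runner-up's bid, deviating from your value can only change a good outcome into a bad one — never the reverse.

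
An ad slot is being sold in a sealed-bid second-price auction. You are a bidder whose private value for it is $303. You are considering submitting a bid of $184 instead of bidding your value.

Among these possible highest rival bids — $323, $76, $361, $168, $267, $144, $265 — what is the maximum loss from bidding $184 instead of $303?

$38

$323: same outcome either way → loss $0.
$76: same outcome either way → loss $0.
$361: same outcome either way → loss $0.
$168: same outcome either way → loss $0.
$267: truthful gives $36, deviation gives $0 → loss $36.
$144: same outcome either way → loss $0.
$265: truthful gives $38, deviation gives $0 → loss $38.
Maximum loss: $38.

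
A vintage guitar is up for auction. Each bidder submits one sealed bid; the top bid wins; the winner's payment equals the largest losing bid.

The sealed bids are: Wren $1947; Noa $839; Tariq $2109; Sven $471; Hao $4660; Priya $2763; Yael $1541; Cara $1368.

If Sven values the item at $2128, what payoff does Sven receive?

Highest bid: Hao at $4660, so Hao wins.
Second-highest bid: Priya at $2763 — that is the price the winner pays.
Sven did not win, so Sven pays nothing and receives nothing: payoff $0.

$0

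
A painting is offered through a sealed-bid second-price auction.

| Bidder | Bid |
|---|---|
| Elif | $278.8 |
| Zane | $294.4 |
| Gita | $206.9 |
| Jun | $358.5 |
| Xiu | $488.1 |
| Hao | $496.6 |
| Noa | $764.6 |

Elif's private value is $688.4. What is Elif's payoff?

Highest bid: Noa at $764.6, so Noa wins.
Second-highest bid: Hao at $496.6 — that is the price the winner pays.
Elif did not win, so Elif pays nothing and receives nothing: payoff $0.

$0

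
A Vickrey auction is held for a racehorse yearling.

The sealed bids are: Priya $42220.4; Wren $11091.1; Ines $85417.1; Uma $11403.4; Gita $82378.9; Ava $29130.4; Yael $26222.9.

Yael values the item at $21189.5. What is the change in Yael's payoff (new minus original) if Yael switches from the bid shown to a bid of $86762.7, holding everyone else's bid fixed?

The highest bid among the other bidders is $85417.1; Yael's bid doesn't change that.
Original bid $26222.9: Yael is not highest (top rival bid is $85417.1); payoff $0.
Alternative bid $86762.7: Yael is highest, pays the top rival bid $85417.1; payoff $21189.5 − $85417.1 = −$64227.6.
Change in payoff = −$64227.6 − ($0) = −$64227.6.

−$64227.6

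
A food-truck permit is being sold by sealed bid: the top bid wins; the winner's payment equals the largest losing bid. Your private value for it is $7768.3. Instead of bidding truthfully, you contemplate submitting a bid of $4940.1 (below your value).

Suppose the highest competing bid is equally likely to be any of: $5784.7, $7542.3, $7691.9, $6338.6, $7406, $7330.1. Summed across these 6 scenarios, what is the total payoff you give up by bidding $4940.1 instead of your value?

The deviation costs you only when the competing bid falls strictly between $4940.1 and $7768.3; elsewhere both bids give the same outcome.
$5784.7: truthful payoff $1983.6, deviation payoff $0 → loss $1983.6.
$7542.3: truthful payoff $226, deviation payoff $0 → loss $226.
$7691.9: truthful payoff $76.4, deviation payoff $0 → loss $76.4.
$6338.6: truthful payoff $1429.7, deviation payoff $0 → loss $1429.7.
$7406: truthful payoff $362.3, deviation payoff $0 → loss $362.3.
$7330.1: truthful payoff $438.2, deviation payoff $0 → loss $438.2.
Total loss = $1983.6 + $226 + $76.4 + $1429.7 + $362.3 + $438.2 = $4516.2.

$4516.2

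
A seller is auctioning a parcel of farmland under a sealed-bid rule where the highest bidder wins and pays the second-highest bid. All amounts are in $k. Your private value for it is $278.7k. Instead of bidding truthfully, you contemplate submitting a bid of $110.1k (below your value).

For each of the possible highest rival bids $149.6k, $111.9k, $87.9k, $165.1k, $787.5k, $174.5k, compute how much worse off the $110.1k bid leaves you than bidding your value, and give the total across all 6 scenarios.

$513.7k

The deviation costs you only when the competing bid falls strictly between $110.1k and $278.7k; elsewhere both bids give the same outcome.
$149.6k: truthful payoff $129.1k, deviation payoff $0k → loss $129.1k.
$111.9k: truthful payoff $166.8k, deviation payoff $0k → loss $166.8k.
$87.9k: outcomes coincide → loss $0k.
$165.1k: truthful payoff $113.6k, deviation payoff $0k → loss $113.6k.
$787.5k: outcomes coincide → loss $0k.
$174.5k: truthful payoff $104.2k, deviation payoff $0k → loss $104.2k.
Total loss = $129.1k + $166.8k + $113.6k + $104.2k = $513.7k.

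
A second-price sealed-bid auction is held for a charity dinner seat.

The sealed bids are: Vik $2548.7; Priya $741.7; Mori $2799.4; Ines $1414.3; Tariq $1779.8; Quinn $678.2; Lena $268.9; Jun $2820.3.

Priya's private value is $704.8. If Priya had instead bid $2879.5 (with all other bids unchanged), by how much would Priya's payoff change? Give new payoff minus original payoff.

The highest bid among the other bidders is $2820.3; Priya's bid doesn't change that.
Original bid $741.7: Priya is not highest (top rival bid is $2820.3); payoff $0.
Alternative bid $2879.5: Priya is highest, pays the top rival bid $2820.3; payoff $704.8 − $2820.3 = −$2115.5.
Change in payoff = −$2115.5 − ($0) = −$2115.5.

−$2115.5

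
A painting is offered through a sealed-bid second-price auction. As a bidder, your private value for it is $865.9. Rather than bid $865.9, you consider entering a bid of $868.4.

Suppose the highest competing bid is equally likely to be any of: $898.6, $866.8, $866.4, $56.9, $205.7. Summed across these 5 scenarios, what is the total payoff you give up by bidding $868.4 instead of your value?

$1.4

The deviation costs you only when the competing bid falls strictly between $865.9 and $868.4; elsewhere both bids give the same outcome.
$898.6: outcomes coincide → loss $0.
$866.8: truthful payoff $0, deviation payoff −$0.9 → loss $0.9.
$866.4: truthful payoff $0, deviation payoff −$0.5 → loss $0.5.
$56.9: outcomes coincide → loss $0.
$205.7: outcomes coincide → loss $0.
Total loss = $0.9 + $0.5 = $1.4.
Because the price is fixed by the runner-up's bid, deviating from your value can only change a good outcome into a bad one — never the reverse.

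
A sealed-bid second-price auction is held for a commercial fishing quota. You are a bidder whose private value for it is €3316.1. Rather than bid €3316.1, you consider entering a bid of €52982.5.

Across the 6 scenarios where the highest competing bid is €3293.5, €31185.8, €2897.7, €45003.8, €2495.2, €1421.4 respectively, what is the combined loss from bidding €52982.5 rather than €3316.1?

The deviation costs you only when the competing bid falls strictly between €3316.1 and €52982.5; elsewhere both bids give the same outcome.
€3293.5: outcomes coincide → loss €0.
€31185.8: truthful payoff €0, deviation payoff −€27869.7 → loss €27869.7.
€2897.7: outcomes coincide → loss €0.
€45003.8: truthful payoff €0, deviation payoff −€41687.7 → loss €41687.7.
€2495.2: outcomes coincide → loss €0.
€1421.4: outcomes coincide → loss €0.
Total loss = €27869.7 + €41687.7 = €69557.4.

€69557.4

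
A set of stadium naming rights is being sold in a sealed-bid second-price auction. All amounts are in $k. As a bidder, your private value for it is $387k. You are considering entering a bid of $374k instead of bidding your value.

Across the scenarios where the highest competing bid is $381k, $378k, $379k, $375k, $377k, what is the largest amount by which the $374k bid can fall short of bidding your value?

$12k

$381k: truthful gives $6k, deviation gives $0k → loss $6k.
$378k: truthful gives $9k, deviation gives $0k → loss $9k.
$379k: truthful gives $8k, deviation gives $0k → loss $8k.
$375k: truthful gives $12k, deviation gives $0k → loss $12k.
$377k: truthful gives $10k, deviation gives $0k → loss $10k.
Maximum loss: $12k.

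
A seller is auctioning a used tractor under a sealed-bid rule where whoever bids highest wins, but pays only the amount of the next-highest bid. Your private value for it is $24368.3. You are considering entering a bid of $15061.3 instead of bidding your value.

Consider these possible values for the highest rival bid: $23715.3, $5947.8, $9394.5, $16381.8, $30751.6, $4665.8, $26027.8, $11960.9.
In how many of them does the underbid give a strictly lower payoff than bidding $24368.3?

2

The deviation hurts exactly when the highest competing bid lies strictly between $15061.3 and $24368.3 — underbidding then forfeits a profitable win.
$23715.3: inside the interval → strictly worse (loss $653).
$5947.8: below both → same outcome either way.
$9394.5: below both → same outcome either way.
$16381.8: inside the interval → strictly worse (loss $7986.5).
$30751.6: above both → same outcome either way.
$4665.8: below both → same outcome either way.
$26027.8: above both → same outcome either way.
$11960.9: below both → same outcome either way.
Count: 2.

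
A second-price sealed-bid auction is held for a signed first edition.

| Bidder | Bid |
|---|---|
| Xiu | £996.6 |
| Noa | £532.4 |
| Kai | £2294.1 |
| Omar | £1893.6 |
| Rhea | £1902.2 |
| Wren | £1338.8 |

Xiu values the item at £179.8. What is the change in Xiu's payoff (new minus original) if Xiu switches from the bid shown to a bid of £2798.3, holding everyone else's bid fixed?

−£2114.3

The highest bid among the other bidders is £2294.1; Xiu's bid doesn't change that.
Original bid £996.6: Xiu is not highest (top rival bid is £2294.1); payoff £0.
Alternative bid £2798.3: Xiu is highest, pays the top rival bid £2294.1; payoff £179.8 − £2294.1 = −£2114.3.
Change in payoff = −£2114.3 − (£0) = −£2114.3.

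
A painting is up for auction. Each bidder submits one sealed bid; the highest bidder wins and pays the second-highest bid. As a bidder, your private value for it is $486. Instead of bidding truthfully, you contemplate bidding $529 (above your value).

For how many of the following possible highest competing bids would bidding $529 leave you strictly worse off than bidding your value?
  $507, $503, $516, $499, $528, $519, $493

7

The deviation hurts exactly when the highest competing bid lies strictly between $486 and $529 — overbidding then wins at a price above your value.
$507: inside the interval → strictly worse (loss $21).
$503: inside the interval → strictly worse (loss $17).
$516: inside the interval → strictly worse (loss $30).
$499: inside the interval → strictly worse (loss $13).
$528: inside the interval → strictly worse (loss $42).
$519: inside the interval → strictly worse (loss $33).
$493: inside the interval → strictly worse (loss $7).
Count: 7.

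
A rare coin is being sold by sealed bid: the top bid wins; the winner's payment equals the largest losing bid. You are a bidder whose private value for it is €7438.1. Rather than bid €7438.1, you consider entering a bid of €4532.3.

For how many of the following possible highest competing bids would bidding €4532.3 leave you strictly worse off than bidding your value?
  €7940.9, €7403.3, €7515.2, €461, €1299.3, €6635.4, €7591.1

The deviation hurts exactly when the highest competing bid lies strictly between €4532.3 and €7438.1 — underbidding then forfeits a profitable win.
€7940.9: above both → same outcome either way.
€7403.3: inside the interval → strictly worse (loss €34.8).
€7515.2: above both → same outcome either way.
€461: below both → same outcome either way.
€1299.3: below both → same outcome either way.
€6635.4: inside the interval → strictly worse (loss €802.7).
€7591.1: above both → same outcome either way.
Count: 2.

2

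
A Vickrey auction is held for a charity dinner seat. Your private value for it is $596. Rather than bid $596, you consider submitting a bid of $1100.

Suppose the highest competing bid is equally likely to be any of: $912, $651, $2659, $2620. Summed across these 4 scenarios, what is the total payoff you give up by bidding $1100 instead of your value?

$371

The deviation costs you only when the competing bid falls strictly between $596 and $1100; elsewhere both bids give the same outcome.
$912: truthful payoff $0, deviation payoff −$316 → loss $316.
$651: truthful payoff $0, deviation payoff −$55 → loss $55.
$2659: outcomes coincide → loss $0.
$2620: outcomes coincide → loss $0.
Total loss = $316 + $55 = $371.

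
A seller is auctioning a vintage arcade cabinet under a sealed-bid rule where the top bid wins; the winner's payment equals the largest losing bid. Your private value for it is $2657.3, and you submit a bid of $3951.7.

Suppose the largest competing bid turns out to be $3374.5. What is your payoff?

−$717.2

Your bid $3951.7 exceeds the highest competing bid $3374.5, so you win.
In a second-price auction the winner pays the second-highest bid, $3374.5.
Payoff = value − price = $2657.3 − $3374.5 = −$717.2.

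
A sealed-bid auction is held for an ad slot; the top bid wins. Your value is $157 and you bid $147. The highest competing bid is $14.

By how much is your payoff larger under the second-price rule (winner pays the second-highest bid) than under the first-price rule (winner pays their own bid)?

$133

You have the highest bid, so you win under either rule.
Second-price: pay $14 → payoff $143.
First-price: pay your own bid $147 → payoff $10.
Difference = $143 − ($10) = $133.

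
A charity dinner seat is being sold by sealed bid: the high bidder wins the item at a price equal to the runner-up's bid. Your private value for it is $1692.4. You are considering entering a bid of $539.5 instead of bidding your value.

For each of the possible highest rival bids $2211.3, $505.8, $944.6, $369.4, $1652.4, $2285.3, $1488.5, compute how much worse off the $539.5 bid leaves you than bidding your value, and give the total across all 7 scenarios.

$991.7

The deviation costs you only when the competing bid falls strictly between $539.5 and $1692.4; elsewhere both bids give the same outcome.
$2211.3: outcomes coincide → loss $0.
$505.8: outcomes coincide → loss $0.
$944.6: truthful payoff $747.8, deviation payoff $0 → loss $747.8.
$369.4: outcomes coincide → loss $0.
$1652.4: truthful payoff $40, deviation payoff $0 → loss $40.
$2285.3: outcomes coincide → loss $0.
$1488.5: truthful payoff $203.9, deviation payoff $0 → loss $203.9.
Total loss = $747.8 + $40 + $203.9 = $991.7.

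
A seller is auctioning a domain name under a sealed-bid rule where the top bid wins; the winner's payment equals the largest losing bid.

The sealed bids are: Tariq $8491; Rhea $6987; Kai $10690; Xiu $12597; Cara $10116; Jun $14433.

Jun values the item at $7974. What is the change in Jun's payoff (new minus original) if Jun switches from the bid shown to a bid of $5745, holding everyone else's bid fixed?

$4623

The highest bid among the other bidders is $12597; Jun's bid doesn't change that.
Original bid $14433: Jun is highest, pays the top rival bid $12597; payoff $7974 − $12597 = −$4623.
Alternative bid $5745: Jun is not highest (top rival bid is $12597); payoff $0.
Change in payoff = $0 − (−$4623) = $4623.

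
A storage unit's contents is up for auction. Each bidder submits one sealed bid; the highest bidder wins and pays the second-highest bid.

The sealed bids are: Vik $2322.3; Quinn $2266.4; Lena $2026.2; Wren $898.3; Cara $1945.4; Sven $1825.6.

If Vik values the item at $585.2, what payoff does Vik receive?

−$1681.2

Highest bid: Vik at $2322.3, so Vik wins.
Second-highest bid: Quinn at $2266.4 — that is the price the winner pays.
Vik's payoff = value − price = $585.2 − $2266.4 = −$1681.2.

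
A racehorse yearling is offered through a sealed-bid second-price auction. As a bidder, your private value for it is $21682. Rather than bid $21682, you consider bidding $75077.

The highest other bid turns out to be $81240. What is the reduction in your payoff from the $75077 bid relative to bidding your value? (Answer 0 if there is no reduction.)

$0

Bidding your value $21682: you lose (since $21682 < $81240). Payoff $0.
Bidding $75077: you lose. Payoff $0.
Difference = $0 − $0 = $0; both bids lead to the same outcome because the competing bid is above both your value and your alternative bid.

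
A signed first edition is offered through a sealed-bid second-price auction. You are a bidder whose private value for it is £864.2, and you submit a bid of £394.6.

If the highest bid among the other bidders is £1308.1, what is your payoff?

£0

Your bid £394.6 is below the highest competing bid £1308.1, so you lose.
A losing bidder pays nothing and receives nothing: payoff = £0.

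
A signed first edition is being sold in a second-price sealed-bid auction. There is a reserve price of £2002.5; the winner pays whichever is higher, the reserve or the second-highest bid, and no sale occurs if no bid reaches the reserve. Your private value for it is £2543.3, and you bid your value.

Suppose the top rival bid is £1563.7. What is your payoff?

£540.8

Your bid £2543.3 is the highest and exceeds the reserve.
Price = max(second-highest bid, reserve) = max(£1563.7, £2002.5) = £2002.5.
Payoff = £2543.3 − £2002.5 = £540.8.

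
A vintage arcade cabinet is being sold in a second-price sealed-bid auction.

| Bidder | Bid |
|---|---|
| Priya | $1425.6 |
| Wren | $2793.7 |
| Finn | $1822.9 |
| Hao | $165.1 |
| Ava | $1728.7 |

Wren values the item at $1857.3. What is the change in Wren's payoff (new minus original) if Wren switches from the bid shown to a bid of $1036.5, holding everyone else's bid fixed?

−$34.4

The highest bid among the other bidders is $1822.9; Wren's bid doesn't change that.
Original bid $2793.7: Wren is highest, pays the top rival bid $1822.9; payoff $1857.3 − $1822.9 = $34.4.
Alternative bid $1036.5: Wren is not highest (top rival bid is $1822.9); payoff $0.
Change in payoff = $0 − ($34.4) = −$34.4.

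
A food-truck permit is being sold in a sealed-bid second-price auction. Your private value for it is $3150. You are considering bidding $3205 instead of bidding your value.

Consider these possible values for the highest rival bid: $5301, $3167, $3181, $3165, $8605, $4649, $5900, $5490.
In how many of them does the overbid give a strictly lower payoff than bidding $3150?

3

The deviation hurts exactly when the highest competing bid lies strictly between $3150 and $3205 — overbidding then wins at a price above your value.
$5301: above both → same outcome either way.
$3167: inside the interval → strictly worse (loss $17).
$3181: inside the interval → strictly worse (loss $31).
$3165: inside the interval → strictly worse (loss $15).
$8605: above both → same outcome either way.
$4649: above both → same outcome either way.
$5900: above both → same outcome either way.
$5490: above both → same outcome either way.
Count: 3.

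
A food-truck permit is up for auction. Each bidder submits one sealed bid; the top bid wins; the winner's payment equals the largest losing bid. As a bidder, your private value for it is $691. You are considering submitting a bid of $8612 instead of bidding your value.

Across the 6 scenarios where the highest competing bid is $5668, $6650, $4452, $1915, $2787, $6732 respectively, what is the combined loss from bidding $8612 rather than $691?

$24058

The deviation costs you only when the competing bid falls strictly between $691 and $8612; elsewhere both bids give the same outcome.
$5668: truthful payoff $0, deviation payoff −$4977 → loss $4977.
$6650: truthful payoff $0, deviation payoff −$5959 → loss $5959.
$4452: truthful payoff $0, deviation payoff −$3761 → loss $3761.
$1915: truthful payoff $0, deviation payoff −$1224 → loss $1224.
$2787: truthful payoff $0, deviation payoff −$2096 → loss $2096.
$6732: truthful payoff $0, deviation payoff −$6041 → loss $6041.
Total loss = $4977 + $5959 + $3761 + $1224 + $2096 + $6041 = $24058.
In a second-price auction your bid sets only whether you win, not what you pay, so bidding your true value is weakly dominant.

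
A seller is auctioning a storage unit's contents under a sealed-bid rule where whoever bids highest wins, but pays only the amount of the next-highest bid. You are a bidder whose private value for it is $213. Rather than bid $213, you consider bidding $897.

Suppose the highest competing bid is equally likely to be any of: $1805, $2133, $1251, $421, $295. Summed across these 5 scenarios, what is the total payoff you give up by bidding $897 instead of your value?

The deviation costs you only when the competing bid falls strictly between $213 and $897; elsewhere both bids give the same outcome.
$1805: outcomes coincide → loss $0.
$2133: outcomes coincide → loss $0.
$1251: outcomes coincide → loss $0.
$421: truthful payoff $0, deviation payoff −$208 → loss $208.
$295: truthful payoff $0, deviation payoff −$82 → loss $82.
Total loss = $208 + $82 = $290.

$290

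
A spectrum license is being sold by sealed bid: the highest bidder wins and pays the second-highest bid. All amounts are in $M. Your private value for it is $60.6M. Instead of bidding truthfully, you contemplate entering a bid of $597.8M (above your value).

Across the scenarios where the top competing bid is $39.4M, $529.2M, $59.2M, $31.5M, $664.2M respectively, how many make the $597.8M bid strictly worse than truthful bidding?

1

The deviation hurts exactly when the highest competing bid lies strictly between $60.6M and $597.8M — overbidding then wins at a price above your value.
$39.4M: below both → same outcome either way.
$529.2M: inside the interval → strictly worse (loss $468.6M).
$59.2M: below both → same outcome either way.
$31.5M: below both → same outcome either way.
$664.2M: above both → same outcome either way.
Count: 1.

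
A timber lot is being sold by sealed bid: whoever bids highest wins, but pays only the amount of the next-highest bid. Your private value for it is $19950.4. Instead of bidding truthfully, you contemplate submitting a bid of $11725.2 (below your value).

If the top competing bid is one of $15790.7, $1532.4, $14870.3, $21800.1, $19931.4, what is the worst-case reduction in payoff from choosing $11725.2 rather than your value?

$15790.7: truthful gives $4159.7, deviation gives $0 → loss $4159.7.
$1532.4: same outcome either way → loss $0.
$14870.3: truthful gives $5080.1, deviation gives $0 → loss $5080.1.
$21800.1: same outcome either way → loss $0.
$19931.4: truthful gives $19, deviation gives $0 → loss $19.
Maximum loss: $5080.1.

$5080.1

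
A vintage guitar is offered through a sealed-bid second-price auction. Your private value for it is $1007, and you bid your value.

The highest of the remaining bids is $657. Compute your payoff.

$350

Your bid $1007 exceeds the highest competing bid $657, so you win.
In a second-price auction the winner pays the second-highest bid, $657.
Payoff = value − price = $1007 − $657 = $350.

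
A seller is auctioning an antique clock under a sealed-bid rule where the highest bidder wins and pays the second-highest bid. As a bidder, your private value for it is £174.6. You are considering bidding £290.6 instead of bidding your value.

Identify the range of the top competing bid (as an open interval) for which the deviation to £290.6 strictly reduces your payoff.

(£174.6, £290.6)

If the competing bid is below £174.6, both bids win at the same price — no difference.
If it is above £290.6, both bids lose — no difference.
If it lies strictly between £174.6 and £290.6, bidding your value loses (payoff 0) while bidding £290.6 wins at a price above your value (payoff negative).
So the deviation strictly hurts on the open interval (£174.6, £290.6).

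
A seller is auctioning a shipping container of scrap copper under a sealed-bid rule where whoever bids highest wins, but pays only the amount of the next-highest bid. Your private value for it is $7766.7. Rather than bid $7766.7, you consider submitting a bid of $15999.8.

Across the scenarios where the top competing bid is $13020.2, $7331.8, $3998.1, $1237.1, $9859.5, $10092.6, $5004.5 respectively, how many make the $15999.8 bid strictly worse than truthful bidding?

3

The deviation hurts exactly when the highest competing bid lies strictly between $7766.7 and $15999.8 — overbidding then wins at a price above your value.
$13020.2: inside the interval → strictly worse (loss $5253.5).
$7331.8: below both → same outcome either way.
$3998.1: below both → same outcome either way.
$1237.1: below both → same outcome either way.
$9859.5: inside the interval → strictly worse (loss $2092.8).
$10092.6: inside the interval → strictly worse (loss $2325.9).
$5004.5: below both → same outcome either way.
Count: 3.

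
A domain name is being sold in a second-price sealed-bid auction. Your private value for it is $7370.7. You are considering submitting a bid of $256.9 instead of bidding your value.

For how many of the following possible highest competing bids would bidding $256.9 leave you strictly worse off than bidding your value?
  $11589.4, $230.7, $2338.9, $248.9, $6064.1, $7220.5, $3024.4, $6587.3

5

The deviation hurts exactly when the highest competing bid lies strictly between $256.9 and $7370.7 — underbidding then forfeits a profitable win.
$11589.4: above both → same outcome either way.
$230.7: below both → same outcome either way.
$2338.9: inside the interval → strictly worse (loss $5031.8).
$248.9: below both → same outcome either way.
$6064.1: inside the interval → strictly worse (loss $1306.6).
$7220.5: inside the interval → strictly worse (loss $150.2).
$3024.4: inside the interval → strictly worse (loss $4346.3).
$6587.3: inside the interval → strictly worse (loss $783.4).
Count: 5.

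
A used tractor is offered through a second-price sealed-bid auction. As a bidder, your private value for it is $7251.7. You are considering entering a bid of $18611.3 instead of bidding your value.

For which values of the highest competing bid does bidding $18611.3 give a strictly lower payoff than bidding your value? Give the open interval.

($7251.7, $18611.3)

If the competing bid is below $7251.7, both bids win at the same price — no difference.
If it is above $18611.3, both bids lose — no difference.
If it lies strictly between $7251.7 and $18611.3, bidding your value loses (payoff 0) while bidding $18611.3 wins at a price above your value (payoff negative).
So the deviation strictly hurts on the open interval ($7251.7, $18611.3).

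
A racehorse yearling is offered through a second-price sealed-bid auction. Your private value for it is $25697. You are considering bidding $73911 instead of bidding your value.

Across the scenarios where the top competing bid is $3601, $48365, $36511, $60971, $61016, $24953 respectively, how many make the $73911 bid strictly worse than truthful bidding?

4

The deviation hurts exactly when the highest competing bid lies strictly between $25697 and $73911 — overbidding then wins at a price above your value.
$3601: below both → same outcome either way.
$48365: inside the interval → strictly worse (loss $22668).
$36511: inside the interval → strictly worse (loss $10814).
$60971: inside the interval → strictly worse (loss $35274).
$61016: inside the interval → strictly worse (loss $35319).
$24953: below both → same outcome either way.
Count: 4.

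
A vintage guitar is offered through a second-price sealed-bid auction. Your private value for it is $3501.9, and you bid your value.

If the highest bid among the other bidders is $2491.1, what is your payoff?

$1010.8

Your bid $3501.9 exceeds the highest competing bid $2491.1, so you win.
In a second-price auction the winner pays the second-highest bid, $2491.1.
Payoff = value − price = $3501.9 − $2491.1 = $1010.8.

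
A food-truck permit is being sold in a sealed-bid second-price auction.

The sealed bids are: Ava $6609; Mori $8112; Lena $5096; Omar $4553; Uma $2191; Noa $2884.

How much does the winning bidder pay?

Highest bid: Mori at $8112, so Mori wins.
Second-highest bid: Ava at $6609 — that is the price the winner pays.

$6609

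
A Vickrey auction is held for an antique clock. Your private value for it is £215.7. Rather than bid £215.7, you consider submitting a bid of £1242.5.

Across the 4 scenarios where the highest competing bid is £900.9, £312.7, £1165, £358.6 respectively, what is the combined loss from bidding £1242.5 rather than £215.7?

The deviation costs you only when the competing bid falls strictly between £215.7 and £1242.5; elsewhere both bids give the same outcome.
£900.9: truthful payoff £0, deviation payoff −£685.2 → loss £685.2.
£312.7: truthful payoff £0, deviation payoff −£97 → loss £97.
£1165: truthful payoff £0, deviation payoff −£949.3 → loss £949.3.
£358.6: truthful payoff £0, deviation payoff −£142.9 → loss £142.9.
Total loss = £685.2 + £97 + £949.3 + £142.9 = £1874.4.

£1874.4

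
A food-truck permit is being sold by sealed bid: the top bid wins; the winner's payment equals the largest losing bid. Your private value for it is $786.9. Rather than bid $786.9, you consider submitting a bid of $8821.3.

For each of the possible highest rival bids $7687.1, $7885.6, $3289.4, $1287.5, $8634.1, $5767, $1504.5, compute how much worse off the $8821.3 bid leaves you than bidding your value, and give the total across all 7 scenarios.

The deviation costs you only when the competing bid falls strictly between $786.9 and $8821.3; elsewhere both bids give the same outcome.
$7687.1: truthful payoff $0, deviation payoff −$6900.2 → loss $6900.2.
$7885.6: truthful payoff $0, deviation payoff −$7098.7 → loss $7098.7.
$3289.4: truthful payoff $0, deviation payoff −$2502.5 → loss $2502.5.
$1287.5: truthful payoff $0, deviation payoff −$500.6 → loss $500.6.
$8634.1: truthful payoff $0, deviation payoff −$7847.2 → loss $7847.2.
$5767: truthful payoff $0, deviation payoff −$4980.1 → loss $4980.1.
$1504.5: truthful payoff $0, deviation payoff −$717.6 → loss $717.6.
Total loss = $6900.2 + $7098.7 + $2502.5 + $500.6 + $7847.2 + $4980.1 + $717.6 = $30546.9.

$30546.9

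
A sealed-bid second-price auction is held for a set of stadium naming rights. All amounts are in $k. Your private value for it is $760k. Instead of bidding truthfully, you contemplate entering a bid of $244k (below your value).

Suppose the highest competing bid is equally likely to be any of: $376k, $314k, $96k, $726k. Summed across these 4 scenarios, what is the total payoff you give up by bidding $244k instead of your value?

The deviation costs you only when the competing bid falls strictly between $244k and $760k; elsewhere both bids give the same outcome.
$376k: truthful payoff $384k, deviation payoff $0k → loss $384k.
$314k: truthful payoff $446k, deviation payoff $0k → loss $446k.
$96k: outcomes coincide → loss $0k.
$726k: truthful payoff $34k, deviation payoff $0k → loss $34k.
Total loss = $384k + $446k + $34k = $864k.
Truthful bidding weakly dominates here: raising your bid can only win items priced above your value, and lowering it can only forfeit items priced below.

$864k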